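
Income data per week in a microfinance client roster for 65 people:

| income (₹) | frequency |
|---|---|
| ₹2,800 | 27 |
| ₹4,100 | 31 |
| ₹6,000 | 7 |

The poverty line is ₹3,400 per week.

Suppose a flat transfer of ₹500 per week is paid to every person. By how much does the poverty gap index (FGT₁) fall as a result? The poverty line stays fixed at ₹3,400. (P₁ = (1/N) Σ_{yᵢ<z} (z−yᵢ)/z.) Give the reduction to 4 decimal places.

0.0611

Before: below the line — 27×₹2,800; poverty gap index (FGT₁) = 0.073303.
After the ₹500 transfer: below the line — 27×₹3,300; poverty gap index (FGT₁) = 0.012217.
Reduction = 0.073303 − 0.012217 = 0.0611.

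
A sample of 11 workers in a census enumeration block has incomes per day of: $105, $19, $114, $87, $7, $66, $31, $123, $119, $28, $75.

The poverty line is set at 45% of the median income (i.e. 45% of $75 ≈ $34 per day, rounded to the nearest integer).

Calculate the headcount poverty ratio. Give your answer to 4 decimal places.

4 of the 11 workers have income below $34.
H = 4/11 = 0.3636.

0.3636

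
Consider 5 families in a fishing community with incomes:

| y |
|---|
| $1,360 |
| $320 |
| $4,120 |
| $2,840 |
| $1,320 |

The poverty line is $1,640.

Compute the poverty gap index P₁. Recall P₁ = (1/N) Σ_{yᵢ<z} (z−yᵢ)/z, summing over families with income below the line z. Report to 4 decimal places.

0.2341

Incomes under z: $320, $1,320, $1,360 (q = 3 of N = 5).
Shortfall ratios: (1640−320)/1640 = 0.8049; (1640−1320)/1640 = 0.1951; (1640−1360)/1640 = 0.1707.
Σ = 1.170732. Dividing by the full population N = 5 gives P₁ = 0.2341.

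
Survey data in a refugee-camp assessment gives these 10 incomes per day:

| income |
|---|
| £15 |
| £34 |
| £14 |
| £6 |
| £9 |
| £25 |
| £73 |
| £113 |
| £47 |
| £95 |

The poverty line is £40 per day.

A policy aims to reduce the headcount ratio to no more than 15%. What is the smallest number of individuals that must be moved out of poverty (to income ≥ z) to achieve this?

5

Currently q = 6 of N = 10 are below the line (H = 0.600).
A headcount ratio of at most 15% allows at most ⌊0.15 × 10⌋ = 1 poor individuals.
So at least 6 − 1 = 5 must be lifted.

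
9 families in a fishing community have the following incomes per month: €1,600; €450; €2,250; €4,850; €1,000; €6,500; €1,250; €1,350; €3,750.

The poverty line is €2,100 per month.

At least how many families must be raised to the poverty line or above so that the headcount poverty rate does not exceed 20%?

4

5 of the 9 families are poor, so H = 5/9 = 0.556.
A headcount ratio of at most 20% allows at most ⌊0.20 × 9⌋ = 1 poor families.
So at least 5 − 1 = 4 must be lifted.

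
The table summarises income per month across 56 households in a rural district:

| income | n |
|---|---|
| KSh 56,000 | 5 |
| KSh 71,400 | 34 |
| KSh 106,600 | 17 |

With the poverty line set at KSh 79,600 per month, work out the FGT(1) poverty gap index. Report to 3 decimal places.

Below the line: 5×KSh 56,000, 34×KSh 71,400 (q = 39 of N = 56).
Relative gaps: (79600−56000)/79600 = 0.2965 (×5); (79600−71400)/79600 = 0.1030 (×34).
Sum of shortfalls = 4.984925; P₁ averages over all N: 4.984925 / 56 = 0.089.

0.089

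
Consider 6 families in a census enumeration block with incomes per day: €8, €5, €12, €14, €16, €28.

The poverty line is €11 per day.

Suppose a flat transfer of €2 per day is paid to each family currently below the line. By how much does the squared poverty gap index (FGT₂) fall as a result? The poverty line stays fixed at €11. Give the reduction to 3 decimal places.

0.039

Before: below the line — €5, €8; squared poverty gap index (FGT₂) = 0.06198.
After the €2 transfer: below the line — €7, €10; squared poverty gap index (FGT₂) = 0.02342.
Reduction = 0.06198 − 0.02342 = 0.039.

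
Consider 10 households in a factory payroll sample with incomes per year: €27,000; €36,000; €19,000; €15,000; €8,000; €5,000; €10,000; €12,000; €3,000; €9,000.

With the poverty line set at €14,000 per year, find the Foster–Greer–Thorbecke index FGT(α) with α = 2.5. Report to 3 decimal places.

Below z: €3,000, €5,000, €8,000, €9,000, €10,000, €12,000 (q = 6 of N = 10).
Gap ratios (z−y)/z: (14000−3000)/14000 = 0.7857; (14000−5000)/14000 = 0.6429; (14000−8000)/14000 = 0.4286; (14000−9000)/14000 = 0.3571; (14000−10000)/14000 = 0.2857; (14000−12000)/14000 = 0.1429.
Raised to α = 2.5: 0.54722; 0.33135; 0.12024; 0.07623; 0.04363; 0.00771.
Sum = 1.126386; FGT(2.5) = 1.126386 / 10 = 0.113.

0.113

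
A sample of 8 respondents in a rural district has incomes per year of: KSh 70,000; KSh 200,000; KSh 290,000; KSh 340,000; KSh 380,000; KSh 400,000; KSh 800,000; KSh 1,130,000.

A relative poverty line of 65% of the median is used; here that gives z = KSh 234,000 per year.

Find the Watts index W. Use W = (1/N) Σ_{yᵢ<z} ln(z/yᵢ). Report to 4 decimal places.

Below z: KSh 70,000, KSh 200,000 (q = 2 of N = 8).
Log gaps: ln(234000/70000) = 1.2068; ln(234000/200000) = 0.1570.
W = 1.363830 / 8 = 0.1705.

0.1705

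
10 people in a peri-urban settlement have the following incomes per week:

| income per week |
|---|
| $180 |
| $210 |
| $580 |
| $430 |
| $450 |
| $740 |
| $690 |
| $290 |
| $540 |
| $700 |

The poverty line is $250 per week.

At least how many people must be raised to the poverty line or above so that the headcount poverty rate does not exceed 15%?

1

2 of the 10 people are poor, so H = 2/10 = 0.200.
A headcount ratio of at most 15% allows at most ⌊0.15 × 10⌋ = 1 poor people.
So at least 2 − 1 = 1 must be lifted.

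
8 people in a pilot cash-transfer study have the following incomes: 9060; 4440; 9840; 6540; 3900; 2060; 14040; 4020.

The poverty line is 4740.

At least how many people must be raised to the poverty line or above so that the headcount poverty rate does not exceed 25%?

2

4 of the 8 people are poor, so H = 4/8 = 0.500.
A headcount ratio of at most 25% allows at most ⌊0.25 × 8⌋ = 2 poor people.
So at least 4 − 2 = 2 must be lifted.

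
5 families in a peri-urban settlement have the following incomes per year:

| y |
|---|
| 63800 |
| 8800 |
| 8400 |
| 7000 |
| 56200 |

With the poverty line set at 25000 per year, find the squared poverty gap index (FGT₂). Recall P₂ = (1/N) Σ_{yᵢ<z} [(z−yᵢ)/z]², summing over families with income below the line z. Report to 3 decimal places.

0.276

Poor units: 7000, 8400, 8800 (q = 3 of N = 5).
Normalized shortfalls: (25000−7000)/25000 = 0.7200; (25000−8400)/25000 = 0.6640; (25000−8800)/25000 = 0.6480.
Squared: 0.5184; 0.4409; 0.4199.
Sum = 1.379200; P₂ = 1.379200 / 5 = 0.276.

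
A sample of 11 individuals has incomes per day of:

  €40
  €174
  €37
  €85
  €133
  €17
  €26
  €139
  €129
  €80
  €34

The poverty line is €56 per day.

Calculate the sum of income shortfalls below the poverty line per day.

Below the line: €17, €26, €34, €37, €40 (q = 5 of N = 11).
Individual gaps: 56−17 = 39; 56−26 = 30; 56−34 = 22; 56−37 = 19; 56−40 = 16.
Aggregate gap = €126.

€126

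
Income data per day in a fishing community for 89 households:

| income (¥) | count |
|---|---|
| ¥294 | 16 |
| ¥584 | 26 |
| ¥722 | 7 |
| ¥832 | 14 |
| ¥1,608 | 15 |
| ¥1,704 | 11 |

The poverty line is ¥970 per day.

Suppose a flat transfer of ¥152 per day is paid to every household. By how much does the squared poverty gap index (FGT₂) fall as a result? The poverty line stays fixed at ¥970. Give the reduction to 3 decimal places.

0.072

Before: below the line — 16×¥294, 26×¥584, 7×¥722, 14×¥832; squared poverty gap index (FGT₂) = 0.14190.
After the ¥152 transfer: below the line — 16×¥446, 26×¥736, 7×¥874; squared poverty gap index (FGT₂) = 0.07023.
Reduction = 0.14190 − 0.07023 = 0.072.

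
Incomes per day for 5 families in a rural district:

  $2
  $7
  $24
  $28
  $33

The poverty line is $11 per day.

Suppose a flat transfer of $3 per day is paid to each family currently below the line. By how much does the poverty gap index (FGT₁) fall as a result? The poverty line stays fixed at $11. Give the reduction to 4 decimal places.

Before: below the line — $2, $7; poverty gap index (FGT₁) = 0.236364.
After the $3 transfer: below the line — $5, $10; poverty gap index (FGT₁) = 0.127273.
Reduction = 0.236364 − 0.127273 = 0.1091.

0.1091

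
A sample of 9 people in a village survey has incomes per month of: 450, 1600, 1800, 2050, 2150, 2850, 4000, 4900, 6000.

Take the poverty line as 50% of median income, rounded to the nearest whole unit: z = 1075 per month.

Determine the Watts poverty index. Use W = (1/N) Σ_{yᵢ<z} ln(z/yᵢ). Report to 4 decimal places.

Incomes under z: 450 (q = 1 of N = 9).
ln(z/y) terms: ln(1075/450) = 0.8708.
W = 0.870828 / 9 = 0.0968.

0.0968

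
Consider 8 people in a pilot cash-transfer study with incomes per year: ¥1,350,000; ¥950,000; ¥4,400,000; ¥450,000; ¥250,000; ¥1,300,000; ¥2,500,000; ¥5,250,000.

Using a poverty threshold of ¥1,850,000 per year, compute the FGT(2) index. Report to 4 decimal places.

Below z: ¥250,000, ¥450,000, ¥950,000, ¥1,300,000, ¥1,350,000 (q = 5 of N = 8).
Shortfall ratios: (1850000−250000)/1850000 = 0.8649; (1850000−450000)/1850000 = 0.7568; (1850000−950000)/1850000 = 0.4865; (1850000−1300000)/1850000 = 0.2973; (1850000−1350000)/1850000 = 0.2703.
Squared: 0.7480; 0.5727; 0.2367; 0.0884; 0.0730.
Sum = 1.718773; P₂ = 1.718773 / 8 = 0.2148.

0.2148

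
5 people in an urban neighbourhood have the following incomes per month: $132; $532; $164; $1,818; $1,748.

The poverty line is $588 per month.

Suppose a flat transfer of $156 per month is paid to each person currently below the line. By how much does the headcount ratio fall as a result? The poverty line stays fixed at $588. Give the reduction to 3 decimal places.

0.200

Before: below the line — $132, $164, $532; headcount ratio = 0.60000.
After the $156 transfer: below the line — $288, $320; headcount ratio = 0.40000.
Reduction = 0.60000 − 0.40000 = 0.200.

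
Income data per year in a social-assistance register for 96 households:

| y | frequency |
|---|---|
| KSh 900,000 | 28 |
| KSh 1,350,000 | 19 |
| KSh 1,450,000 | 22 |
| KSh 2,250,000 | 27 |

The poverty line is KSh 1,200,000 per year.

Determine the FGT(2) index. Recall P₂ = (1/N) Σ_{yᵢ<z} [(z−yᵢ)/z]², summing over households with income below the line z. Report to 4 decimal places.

Poor units: 28×KSh 900,000 (q = 28 of N = 96).
Shortfall ratios: (1200000−900000)/1200000 = 0.2500 (×28).
Squared: 0.0625 (×28).
Sum = 1.750000; P₂ = 1.750000 / 96 = 0.0182.

0.0182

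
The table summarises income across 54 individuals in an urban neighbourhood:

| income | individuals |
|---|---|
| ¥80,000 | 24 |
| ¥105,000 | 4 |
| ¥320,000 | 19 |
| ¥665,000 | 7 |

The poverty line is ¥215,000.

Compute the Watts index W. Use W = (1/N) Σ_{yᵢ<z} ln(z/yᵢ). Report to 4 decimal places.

Incomes under z: 24×¥80,000, 4×¥105,000 (q = 28 of N = 54).
Log shortfalls: ln(215000/80000) = 0.9886 (×24); ln(215000/105000) = 0.7167 (×4).
W = 26.593384 / 54 = 0.4925.

0.4925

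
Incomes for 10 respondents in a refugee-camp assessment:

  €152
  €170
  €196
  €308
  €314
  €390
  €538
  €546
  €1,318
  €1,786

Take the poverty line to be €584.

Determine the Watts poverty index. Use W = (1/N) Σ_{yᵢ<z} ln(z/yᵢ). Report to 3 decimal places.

0.549

Incomes under z: €152, €170, €196, €308, €314, €390, €538, €546 (q = 8 of N = 10).
Log shortfalls: ln(584/152) = 1.3460; ln(584/170) = 1.2341; ln(584/196) = 1.0918; ln(584/308) = 0.6398; ln(584/314) = 0.6205; ln(584/390) = 0.4038; ln(584/538) = 0.0820; ln(584/546) = 0.0673.
W = 5.485297 / 10 = 0.549.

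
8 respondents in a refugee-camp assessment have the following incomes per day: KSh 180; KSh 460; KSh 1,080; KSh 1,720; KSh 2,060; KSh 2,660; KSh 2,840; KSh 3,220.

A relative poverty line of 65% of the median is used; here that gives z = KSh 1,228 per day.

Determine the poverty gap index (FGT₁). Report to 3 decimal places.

Below z: KSh 180, KSh 460, KSh 1,080 (q = 3 of N = 8).
Gap ratios (z−y)/z: (1228−180)/1228 = 0.8534; (1228−460)/1228 = 0.6254; (1228−1080)/1228 = 0.1205.
Σ = 1.599349. Dividing by the full population N = 8 gives P₁ = 0.200.

0.200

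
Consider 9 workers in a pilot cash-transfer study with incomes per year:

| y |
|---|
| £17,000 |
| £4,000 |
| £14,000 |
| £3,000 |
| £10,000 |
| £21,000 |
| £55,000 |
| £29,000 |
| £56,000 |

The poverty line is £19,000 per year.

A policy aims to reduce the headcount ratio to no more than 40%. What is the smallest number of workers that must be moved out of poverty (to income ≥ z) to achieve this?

2

Currently q = 5 of N = 9 are below the line (H = 0.556).
A headcount ratio of at most 40% allows at most ⌊0.40 × 9⌋ = 3 poor workers.
So at least 5 − 3 = 2 must be lifted.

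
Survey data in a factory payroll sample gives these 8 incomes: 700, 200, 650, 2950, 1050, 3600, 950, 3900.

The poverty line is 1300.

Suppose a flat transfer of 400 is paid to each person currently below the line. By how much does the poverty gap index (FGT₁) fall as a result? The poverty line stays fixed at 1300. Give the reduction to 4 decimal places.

Before: below the line — 200, 650, 700, 950, 1050; poverty gap index (FGT₁) = 0.283654.
After the 400 transfer: below the line — 600, 1050, 1100; poverty gap index (FGT₁) = 0.110577.
Reduction = 0.283654 − 0.110577 = 0.1731.

0.1731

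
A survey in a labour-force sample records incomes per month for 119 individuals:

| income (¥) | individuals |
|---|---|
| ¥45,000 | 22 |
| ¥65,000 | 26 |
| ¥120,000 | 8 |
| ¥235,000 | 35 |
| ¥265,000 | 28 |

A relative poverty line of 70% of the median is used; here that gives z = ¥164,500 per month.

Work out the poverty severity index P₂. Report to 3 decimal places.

Incomes under z: 22×¥45,000, 26×¥65,000, 8×¥120,000 (q = 56 of N = 119).
Normalized shortfalls: (164500−45000)/164500 = 0.7264 (×22); (164500−65000)/164500 = 0.6049 (×26); (164500−120000)/164500 = 0.2705 (×8).
Squared: 0.5277 (×22); 0.3659 (×26); 0.0732 (×8).
Sum = 21.707634; P₂ = 21.707634 / 119 = 0.182.

0.182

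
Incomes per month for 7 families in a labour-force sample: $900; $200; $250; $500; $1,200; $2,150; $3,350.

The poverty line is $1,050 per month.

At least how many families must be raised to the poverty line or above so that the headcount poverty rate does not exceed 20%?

3

Currently q = 4 of N = 7 are below the line (H = 0.571).
A headcount ratio of at most 20% allows at most ⌊0.20 × 7⌋ = 1 poor families.
So at least 4 − 1 = 3 must be lifted.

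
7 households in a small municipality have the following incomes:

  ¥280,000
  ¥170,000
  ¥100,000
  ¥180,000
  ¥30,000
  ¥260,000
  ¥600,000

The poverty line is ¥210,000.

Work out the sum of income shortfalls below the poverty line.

¥360,000

Incomes under z: ¥30,000, ¥100,000, ¥170,000, ¥180,000 (q = 4 of N = 7).
Individual gaps: 210000−30000 = 180000; 210000−100000 = 110000; 210000−170000 = 40000; 210000−180000 = 30000.
Aggregate gap = ¥360,000.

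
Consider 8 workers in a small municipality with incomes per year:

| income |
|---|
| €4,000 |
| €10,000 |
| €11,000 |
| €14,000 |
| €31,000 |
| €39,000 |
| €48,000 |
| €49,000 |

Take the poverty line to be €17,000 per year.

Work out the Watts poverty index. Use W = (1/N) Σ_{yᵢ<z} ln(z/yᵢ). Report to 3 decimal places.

Below the line: €4,000, €10,000, €11,000, €14,000 (q = 4 of N = 8).
Log gaps: ln(17000/4000) = 1.4469; ln(17000/10000) = 0.5306; ln(17000/11000) = 0.4353; ln(17000/14000) = 0.1942.
W = 2.607021 / 8 = 0.326.

0.326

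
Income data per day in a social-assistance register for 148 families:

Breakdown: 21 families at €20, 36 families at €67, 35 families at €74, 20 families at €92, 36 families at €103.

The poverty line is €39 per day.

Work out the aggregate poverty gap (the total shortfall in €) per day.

€399

Below the line: 21×€20 (q = 21 of N = 148).
Individual gaps: 21×(39−20) = 399.
Aggregate gap = €399.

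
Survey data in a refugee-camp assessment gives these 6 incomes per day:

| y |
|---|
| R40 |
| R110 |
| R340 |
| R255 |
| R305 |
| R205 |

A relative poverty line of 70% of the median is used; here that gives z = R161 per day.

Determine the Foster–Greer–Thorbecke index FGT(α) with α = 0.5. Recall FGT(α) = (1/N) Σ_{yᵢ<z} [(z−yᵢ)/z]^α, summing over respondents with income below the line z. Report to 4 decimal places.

Below z: R40, R110 (q = 2 of N = 6).
Normalized shortfalls: (161−40)/161 = 0.7516; (161−110)/161 = 0.3168.
Raised to α = 0.5: 0.86692; 0.56282.
Sum = 1.429745; FGT(0.5) = 1.429745 / 6 = 0.2383.

0.2383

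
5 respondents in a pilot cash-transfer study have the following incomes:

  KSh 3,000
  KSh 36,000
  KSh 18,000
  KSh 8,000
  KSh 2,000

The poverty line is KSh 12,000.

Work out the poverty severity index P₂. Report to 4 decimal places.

Incomes under z: KSh 2,000, KSh 3,000, KSh 8,000 (q = 3 of N = 5).
Shortfall ratios: (12000−2000)/12000 = 0.8333; (12000−3000)/12000 = 0.7500; (12000−8000)/12000 = 0.3333.
Squared: 0.6944; 0.5625; 0.1111.
Sum = 1.368056; P₂ = 1.368056 / 5 = 0.2736.

0.2736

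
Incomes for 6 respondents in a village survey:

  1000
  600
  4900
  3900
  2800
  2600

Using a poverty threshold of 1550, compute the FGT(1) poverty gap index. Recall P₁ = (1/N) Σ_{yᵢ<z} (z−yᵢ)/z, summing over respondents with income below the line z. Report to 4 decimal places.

Below z: 600, 1000 (q = 2 of N = 6).
Normalized shortfalls: (1550−600)/1550 = 0.6129; (1550−1000)/1550 = 0.3548.
Sum of shortfalls = 0.967742; P₁ averages over all N: 0.967742 / 6 = 0.1613.

0.1613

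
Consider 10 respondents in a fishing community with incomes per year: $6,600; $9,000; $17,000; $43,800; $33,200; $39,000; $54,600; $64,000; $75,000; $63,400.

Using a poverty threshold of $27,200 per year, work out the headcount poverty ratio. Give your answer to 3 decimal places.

0.300

3 of the 10 respondents have income below $27,200.
H = 3/10 = 0.300.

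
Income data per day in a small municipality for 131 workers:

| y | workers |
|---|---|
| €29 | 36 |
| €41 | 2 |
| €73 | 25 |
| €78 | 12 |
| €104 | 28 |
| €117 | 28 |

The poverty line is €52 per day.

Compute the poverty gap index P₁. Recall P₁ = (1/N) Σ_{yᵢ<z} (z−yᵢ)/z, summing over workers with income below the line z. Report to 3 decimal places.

Below z: 36×€29, 2×€41 (q = 38 of N = 131).
Gap ratios (z−y)/z: (52−29)/52 = 0.4423 (×36); (52−41)/52 = 0.2115 (×2).
Σ = 16.346154. Dividing by the full population N = 131 gives P₁ = 0.125.

0.125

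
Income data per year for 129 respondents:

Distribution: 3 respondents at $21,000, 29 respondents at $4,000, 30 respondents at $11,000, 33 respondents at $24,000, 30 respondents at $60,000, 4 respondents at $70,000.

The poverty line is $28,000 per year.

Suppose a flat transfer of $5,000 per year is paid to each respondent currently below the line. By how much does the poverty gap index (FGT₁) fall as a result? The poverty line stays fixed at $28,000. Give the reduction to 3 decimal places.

0.122

Before: below the line — 29×$4,000, 30×$11,000, 3×$21,000, 33×$24,000; poverty gap index (FGT₁) = 0.37625.
After the $5,000 transfer: below the line — 29×$9,000, 30×$16,000, 3×$26,000; poverty gap index (FGT₁) = 0.25388.
Reduction = 0.37625 − 0.25388 = 0.122.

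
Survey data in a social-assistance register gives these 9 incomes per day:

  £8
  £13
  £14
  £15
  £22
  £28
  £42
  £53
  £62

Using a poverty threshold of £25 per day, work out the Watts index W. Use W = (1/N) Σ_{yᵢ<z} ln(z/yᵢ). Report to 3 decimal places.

0.335

Below the line: £8, £13, £14, £15, £22 (q = 5 of N = 9).
Log shortfalls: ln(25/8) = 1.1394; ln(25/13) = 0.6539; ln(25/14) = 0.5798; ln(25/15) = 0.5108; ln(25/22) = 0.1278.
W = 3.011838 / 9 = 0.335.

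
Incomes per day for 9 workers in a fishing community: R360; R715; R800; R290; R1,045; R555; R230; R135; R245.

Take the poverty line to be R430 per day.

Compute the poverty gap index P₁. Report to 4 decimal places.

0.2300

Below the line: R135, R230, R245, R290, R360 (q = 5 of N = 9).
Normalized shortfalls: (430−135)/430 = 0.6860; (430−230)/430 = 0.4651; (430−245)/430 = 0.4302; (430−290)/430 = 0.3256; (430−360)/430 = 0.1628.
Σ = 2.069767. Dividing by the full population N = 9 gives P₁ = 0.2300.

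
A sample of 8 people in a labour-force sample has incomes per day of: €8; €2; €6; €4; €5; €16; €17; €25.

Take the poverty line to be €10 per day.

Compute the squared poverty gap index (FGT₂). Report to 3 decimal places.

Below z: €2, €4, €5, €6, €8 (q = 5 of N = 8).
Relative gaps: (10−2)/10 = 0.8000; (10−4)/10 = 0.6000; (10−5)/10 = 0.5000; (10−6)/10 = 0.4000; (10−8)/10 = 0.2000.
Squared: 0.6400; 0.3600; 0.2500; 0.1600; 0.0400.
Sum = 1.450000; P₂ = 1.450000 / 8 = 0.181.

0.181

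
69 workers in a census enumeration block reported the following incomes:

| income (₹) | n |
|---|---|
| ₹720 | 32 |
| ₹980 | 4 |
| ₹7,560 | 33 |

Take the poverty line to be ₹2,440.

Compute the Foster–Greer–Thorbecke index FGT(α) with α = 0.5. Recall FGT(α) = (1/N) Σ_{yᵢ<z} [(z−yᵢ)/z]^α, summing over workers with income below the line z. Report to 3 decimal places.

0.434

Below the line: 32×₹720, 4×₹980 (q = 36 of N = 69).
Gap ratios (z−y)/z: (2440−720)/2440 = 0.7049 (×32); (2440−980)/2440 = 0.5984 (×4).
Raised to α = 0.5: 0.83959 (×32); 0.77354 (×4).
Sum = 29.961158; FGT(0.5) = 29.961158 / 69 = 0.434.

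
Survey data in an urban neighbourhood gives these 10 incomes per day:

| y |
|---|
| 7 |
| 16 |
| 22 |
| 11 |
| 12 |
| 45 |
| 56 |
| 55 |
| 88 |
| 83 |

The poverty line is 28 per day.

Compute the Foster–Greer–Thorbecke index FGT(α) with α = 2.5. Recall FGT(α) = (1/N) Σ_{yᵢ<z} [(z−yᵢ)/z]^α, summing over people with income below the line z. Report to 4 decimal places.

0.1163

Below the line: 7, 11, 12, 16, 22 (q = 5 of N = 10).
Relative gaps: (28−7)/28 = 0.7500; (28−11)/28 = 0.6071; (28−12)/28 = 0.5714; (28−16)/28 = 0.4286; (28−22)/28 = 0.2143.
Raised to α = 2.5: 0.48714; 0.28723; 0.24683; 0.12024; 0.02126.
Sum = 1.162700; FGT(2.5) = 1.162700 / 10 = 0.1163.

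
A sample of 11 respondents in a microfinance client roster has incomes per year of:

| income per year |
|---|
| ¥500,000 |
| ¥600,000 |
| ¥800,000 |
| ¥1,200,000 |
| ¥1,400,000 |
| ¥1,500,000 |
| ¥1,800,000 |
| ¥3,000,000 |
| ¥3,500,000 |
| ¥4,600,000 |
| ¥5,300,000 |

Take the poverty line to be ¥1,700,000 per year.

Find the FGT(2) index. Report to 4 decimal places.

Poor units: ¥500,000, ¥600,000, ¥800,000, ¥1,200,000, ¥1,400,000, ¥1,500,000 (q = 6 of N = 11).
Shortfall ratios: (1700000−500000)/1700000 = 0.7059; (1700000−600000)/1700000 = 0.6471; (1700000−800000)/1700000 = 0.5294; (1700000−1200000)/1700000 = 0.2941; (1700000−1400000)/1700000 = 0.1765; (1700000−1500000)/1700000 = 0.1176.
Squared: 0.4983; 0.4187; 0.2803; 0.0865; 0.0311; 0.0138.
Sum = 1.328720; P₂ = 1.328720 / 11 = 0.1208.

0.1208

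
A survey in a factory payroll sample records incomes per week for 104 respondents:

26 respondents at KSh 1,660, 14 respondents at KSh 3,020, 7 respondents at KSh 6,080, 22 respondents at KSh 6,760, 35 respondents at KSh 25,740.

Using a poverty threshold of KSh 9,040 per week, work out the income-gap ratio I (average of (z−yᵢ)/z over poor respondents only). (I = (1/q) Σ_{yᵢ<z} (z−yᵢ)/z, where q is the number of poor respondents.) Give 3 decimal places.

0.556

Below the line: 26×KSh 1,660, 14×KSh 3,020, 7×KSh 6,080, 22×KSh 6,760 (q = 69 of N = 104).
Relative gaps: 0.8164 (×26), 0.6659 (×14), 0.3274 (×7), 0.2522 (×22); sum = 38.389381.
The income-gap ratio divides by q (the poor only): 38.389381 / 69 = 0.556.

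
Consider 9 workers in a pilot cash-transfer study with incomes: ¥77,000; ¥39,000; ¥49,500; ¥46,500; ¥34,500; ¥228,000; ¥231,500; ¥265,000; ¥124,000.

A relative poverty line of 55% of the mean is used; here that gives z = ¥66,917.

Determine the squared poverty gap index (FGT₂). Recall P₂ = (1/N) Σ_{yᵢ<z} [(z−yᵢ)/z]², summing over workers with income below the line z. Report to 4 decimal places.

Below the line: ¥34,500, ¥39,000, ¥46,500, ¥49,500 (q = 4 of N = 9).
Relative gaps: (66917−34500)/66917 = 0.4844; (66917−39000)/66917 = 0.4172; (66917−46500)/66917 = 0.3051; (66917−49500)/66917 = 0.2603.
Squared: 0.2347; 0.1740; 0.0931; 0.0677.
Sum = 0.569561; P₂ = 0.569561 / 9 = 0.0633.

0.0633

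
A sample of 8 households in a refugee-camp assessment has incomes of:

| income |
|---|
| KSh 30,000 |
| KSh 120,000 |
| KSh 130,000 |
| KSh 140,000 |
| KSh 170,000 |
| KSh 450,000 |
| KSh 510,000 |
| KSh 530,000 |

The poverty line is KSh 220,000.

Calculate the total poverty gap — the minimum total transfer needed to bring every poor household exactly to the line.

Below the line: KSh 30,000, KSh 120,000, KSh 130,000, KSh 140,000, KSh 170,000 (q = 5 of N = 8).
Individual gaps: 220000−30000 = 190000; 220000−120000 = 100000; 220000−130000 = 90000; 220000−140000 = 80000; 220000−170000 = 50000.
Aggregate gap = KSh 510,000.

KSh 510,000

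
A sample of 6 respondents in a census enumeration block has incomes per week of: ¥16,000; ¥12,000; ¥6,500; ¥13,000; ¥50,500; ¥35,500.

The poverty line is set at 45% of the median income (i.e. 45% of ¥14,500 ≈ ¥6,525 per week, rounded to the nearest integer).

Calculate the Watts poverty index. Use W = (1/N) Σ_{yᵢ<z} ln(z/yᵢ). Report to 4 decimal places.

0.0006

Poor units: ¥6,500 (q = 1 of N = 6).
Log gaps: ln(6525/6500) = 0.0038.
W = 0.003839 / 6 = 0.0006.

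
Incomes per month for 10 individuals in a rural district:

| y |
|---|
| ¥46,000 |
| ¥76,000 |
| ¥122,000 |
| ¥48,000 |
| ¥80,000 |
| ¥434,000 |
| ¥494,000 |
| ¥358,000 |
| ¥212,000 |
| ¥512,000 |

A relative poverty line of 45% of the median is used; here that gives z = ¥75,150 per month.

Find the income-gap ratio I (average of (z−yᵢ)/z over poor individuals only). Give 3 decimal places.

0.375

Incomes under z: ¥46,000, ¥48,000 (q = 2 of N = 10).
Relative gaps: 0.3879, 0.3613; sum = 0.749168.
I averages over the q = 2 poor units only: 0.749168 / 2 = 0.375.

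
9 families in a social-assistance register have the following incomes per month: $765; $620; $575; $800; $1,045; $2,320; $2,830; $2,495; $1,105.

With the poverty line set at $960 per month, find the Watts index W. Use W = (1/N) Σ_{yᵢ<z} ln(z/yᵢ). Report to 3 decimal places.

Below z: $575, $620, $765, $800 (q = 4 of N = 9).
ln(z/y) terms: ln(960/575) = 0.5126; ln(960/620) = 0.4372; ln(960/765) = 0.2271; ln(960/800) = 0.1823.
W = 1.359156 / 9 = 0.151.

0.151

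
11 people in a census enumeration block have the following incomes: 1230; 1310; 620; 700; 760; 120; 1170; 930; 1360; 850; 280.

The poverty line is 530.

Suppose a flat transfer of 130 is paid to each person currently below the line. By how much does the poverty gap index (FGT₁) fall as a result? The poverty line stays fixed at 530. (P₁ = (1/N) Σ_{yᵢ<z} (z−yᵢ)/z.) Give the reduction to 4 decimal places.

0.0446

Before: below the line — 120, 280; poverty gap index (FGT₁) = 0.113208.
After the 130 transfer: below the line — 250, 410; poverty gap index (FGT₁) = 0.068611.
Reduction = 0.113208 − 0.068611 = 0.0446.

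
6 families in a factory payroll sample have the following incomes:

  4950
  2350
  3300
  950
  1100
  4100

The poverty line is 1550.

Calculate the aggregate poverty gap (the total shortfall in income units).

1050

Incomes under z: 950, 1100 (q = 2 of N = 6).
Individual gaps: 1550−950 = 600; 1550−1100 = 450.
Aggregate gap = 1050.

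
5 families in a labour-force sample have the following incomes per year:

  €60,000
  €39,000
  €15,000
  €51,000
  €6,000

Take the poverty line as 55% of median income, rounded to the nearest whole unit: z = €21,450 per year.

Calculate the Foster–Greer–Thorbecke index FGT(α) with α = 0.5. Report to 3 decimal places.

Incomes under z: €6,000, €15,000 (q = 2 of N = 5).
Shortfall ratios: (21450−6000)/21450 = 0.7203; (21450−15000)/21450 = 0.3007.
Raised to α = 0.5: 0.84869; 0.54836.
Sum = 1.397054; FGT(0.5) = 1.397054 / 5 = 0.279.

0.279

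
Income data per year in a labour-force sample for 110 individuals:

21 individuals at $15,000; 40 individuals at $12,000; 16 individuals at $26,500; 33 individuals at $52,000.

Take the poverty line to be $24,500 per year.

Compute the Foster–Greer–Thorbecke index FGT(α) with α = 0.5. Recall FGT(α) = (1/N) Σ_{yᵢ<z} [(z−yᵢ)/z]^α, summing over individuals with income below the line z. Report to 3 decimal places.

0.379

Below z: 40×$12,000, 21×$15,000 (q = 61 of N = 110).
Normalized shortfalls: (24500−12000)/24500 = 0.5102 (×40); (24500−15000)/24500 = 0.3878 (×21).
Raised to α = 0.5: 0.71429 (×40); 0.62270 (×21).
Sum = 41.648125; FGT(0.5) = 41.648125 / 110 = 0.379.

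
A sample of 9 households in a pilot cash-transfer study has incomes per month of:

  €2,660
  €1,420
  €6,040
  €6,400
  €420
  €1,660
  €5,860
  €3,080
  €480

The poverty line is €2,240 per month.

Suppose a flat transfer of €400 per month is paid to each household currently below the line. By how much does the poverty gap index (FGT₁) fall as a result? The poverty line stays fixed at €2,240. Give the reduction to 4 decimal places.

Before: below the line — €420, €480, €1,420, €1,660; poverty gap index (FGT₁) = 0.247024.
After the €400 transfer: below the line — €820, €880, €1,820, €2,060; poverty gap index (FGT₁) = 0.167659.
Reduction = 0.247024 − 0.167659 = 0.0794.

0.0794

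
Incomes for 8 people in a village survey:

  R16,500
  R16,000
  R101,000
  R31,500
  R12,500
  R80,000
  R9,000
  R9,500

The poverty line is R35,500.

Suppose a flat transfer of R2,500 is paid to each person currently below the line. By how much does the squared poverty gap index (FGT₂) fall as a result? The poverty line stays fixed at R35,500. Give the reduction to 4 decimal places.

Before: below the line — R9,000, R9,500, R12,500, R16,000, R16,500, R31,500; squared poverty gap index (FGT₂) = 0.264283.
After the R2,500 transfer: below the line — R11,500, R12,000, R15,000, R18,500, R19,000, R34,000; squared poverty gap index (FGT₂) = 0.209482.
Reduction = 0.264283 − 0.209482 = 0.0548.

0.0548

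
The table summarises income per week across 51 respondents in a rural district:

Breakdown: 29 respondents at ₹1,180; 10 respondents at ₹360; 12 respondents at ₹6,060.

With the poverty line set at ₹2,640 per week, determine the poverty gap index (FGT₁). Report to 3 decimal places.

0.484

Below z: 10×₹360, 29×₹1,180 (q = 39 of N = 51).
Shortfall ratios: (2640−360)/2640 = 0.8636 (×10); (2640−1180)/2640 = 0.5530 (×29).
Sum of shortfalls = 24.674242; P₁ averages over all N: 24.674242 / 51 = 0.484.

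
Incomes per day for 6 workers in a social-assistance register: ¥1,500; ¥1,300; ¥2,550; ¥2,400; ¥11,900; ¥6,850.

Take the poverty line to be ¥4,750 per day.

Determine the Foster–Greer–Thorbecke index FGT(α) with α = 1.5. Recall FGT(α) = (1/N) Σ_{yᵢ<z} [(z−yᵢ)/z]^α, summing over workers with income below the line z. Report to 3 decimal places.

Incomes under z: ¥1,300, ¥1,500, ¥2,400, ¥2,550 (q = 4 of N = 6).
Gap ratios (z−y)/z: (4750−1300)/4750 = 0.7263; (4750−1500)/4750 = 0.6842; (4750−2400)/4750 = 0.4947; (4750−2550)/4750 = 0.4632.
Raised to α = 1.5: 0.61900; 0.56596; 0.34799; 0.31521.
Sum = 1.848146; FGT(1.5) = 1.848146 / 6 = 0.308.

0.308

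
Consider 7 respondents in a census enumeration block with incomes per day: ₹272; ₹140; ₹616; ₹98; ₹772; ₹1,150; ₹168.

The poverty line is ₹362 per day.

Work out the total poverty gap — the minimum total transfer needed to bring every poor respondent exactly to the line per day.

₹770

Incomes under z: ₹98, ₹140, ₹168, ₹272 (q = 4 of N = 7).
Individual gaps: 362−98 = 264; 362−140 = 222; 362−168 = 194; 362−272 = 90.
Aggregate gap = ₹770.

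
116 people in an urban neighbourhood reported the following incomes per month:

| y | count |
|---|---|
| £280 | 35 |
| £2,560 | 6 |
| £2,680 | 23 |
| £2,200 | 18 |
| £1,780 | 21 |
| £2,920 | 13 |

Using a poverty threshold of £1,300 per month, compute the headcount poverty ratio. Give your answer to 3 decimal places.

35 of the 116 people have income below £1,300.
H = 35/116 = 0.302.

0.302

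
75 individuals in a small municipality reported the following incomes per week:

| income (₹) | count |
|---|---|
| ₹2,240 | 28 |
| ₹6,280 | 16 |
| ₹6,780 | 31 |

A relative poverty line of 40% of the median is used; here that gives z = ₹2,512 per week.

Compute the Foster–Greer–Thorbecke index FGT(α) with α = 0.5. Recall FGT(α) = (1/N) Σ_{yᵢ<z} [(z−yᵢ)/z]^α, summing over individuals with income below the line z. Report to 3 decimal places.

0.123

Incomes under z: 28×₹2,240 (q = 28 of N = 75).
Normalized shortfalls: (2512−2240)/2512 = 0.1083 (×28).
Raised to α = 0.5: 0.32906 (×28).
Sum = 9.213670; FGT(0.5) = 9.213670 / 75 = 0.123.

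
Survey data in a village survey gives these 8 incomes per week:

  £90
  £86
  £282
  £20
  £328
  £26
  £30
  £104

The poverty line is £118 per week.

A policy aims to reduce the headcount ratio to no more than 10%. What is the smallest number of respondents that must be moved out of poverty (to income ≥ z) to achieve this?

6 of the 8 respondents are poor, so H = 6/8 = 0.750.
A headcount ratio of at most 10% allows at most ⌊0.10 × 8⌋ = 0 poor respondents.
So at least 6 − 0 = 6 must be lifted.

6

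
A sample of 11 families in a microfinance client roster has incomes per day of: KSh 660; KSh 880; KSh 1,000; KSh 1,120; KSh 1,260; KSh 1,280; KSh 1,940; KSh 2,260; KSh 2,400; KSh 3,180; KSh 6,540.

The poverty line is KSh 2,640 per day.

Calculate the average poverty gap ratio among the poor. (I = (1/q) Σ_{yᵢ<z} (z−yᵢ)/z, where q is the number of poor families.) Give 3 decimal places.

Below z: KSh 660, KSh 880, KSh 1,000, KSh 1,120, KSh 1,260, KSh 1,280, KSh 1,940, KSh 2,260, KSh 2,400 (q = 9 of N = 11).
Relative gaps: 0.7500, 0.6667, 0.6212, 0.5758, 0.5227, 0.5152, 0.2652, 0.1439, 0.0909; sum = 4.151515.
I averages over the q = 9 poor units only: 4.151515 / 9 = 0.461.

0.461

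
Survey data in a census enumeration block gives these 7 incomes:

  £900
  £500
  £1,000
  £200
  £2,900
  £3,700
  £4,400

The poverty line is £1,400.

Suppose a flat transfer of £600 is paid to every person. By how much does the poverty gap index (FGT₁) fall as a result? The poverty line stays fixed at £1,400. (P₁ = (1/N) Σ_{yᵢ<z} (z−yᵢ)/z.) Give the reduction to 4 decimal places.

0.2143

Before: below the line — £200, £500, £900, £1,000; poverty gap index (FGT₁) = 0.306122.
After the £600 transfer: below the line — £800, £1,100; poverty gap index (FGT₁) = 0.091837.
Reduction = 0.306122 − 0.091837 = 0.2143.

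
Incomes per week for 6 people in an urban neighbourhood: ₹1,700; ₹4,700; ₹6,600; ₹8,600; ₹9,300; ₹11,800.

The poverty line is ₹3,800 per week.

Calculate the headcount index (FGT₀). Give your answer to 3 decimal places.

0.167

1 of the 6 people have income below ₹3,800.
H = 1/6 = 0.167.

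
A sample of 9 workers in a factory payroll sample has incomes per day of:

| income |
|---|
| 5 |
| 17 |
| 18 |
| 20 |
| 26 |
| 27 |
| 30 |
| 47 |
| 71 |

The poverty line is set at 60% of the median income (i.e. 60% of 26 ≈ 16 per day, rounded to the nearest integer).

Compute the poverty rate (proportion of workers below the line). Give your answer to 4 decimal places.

0.1111

1 of the 9 workers have income below 16.
H = 1/9 = 0.1111.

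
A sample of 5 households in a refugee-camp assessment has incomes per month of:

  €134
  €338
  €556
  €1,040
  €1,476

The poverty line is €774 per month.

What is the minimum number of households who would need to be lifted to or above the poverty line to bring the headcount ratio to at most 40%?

3 of the 5 households are poor, so H = 3/5 = 0.600.
A headcount ratio of at most 40% allows at most ⌊0.40 × 5⌋ = 2 poor households.
So at least 3 − 2 = 1 must be lifted.

1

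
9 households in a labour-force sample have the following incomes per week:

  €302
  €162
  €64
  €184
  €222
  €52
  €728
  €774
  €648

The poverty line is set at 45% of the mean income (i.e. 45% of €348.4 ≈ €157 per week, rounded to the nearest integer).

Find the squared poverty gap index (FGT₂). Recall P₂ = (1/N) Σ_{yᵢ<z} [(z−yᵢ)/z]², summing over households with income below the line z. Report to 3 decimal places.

0.089

Below z: €52, €64 (q = 2 of N = 9).
Shortfall ratios: (157−52)/157 = 0.6688; (157−64)/157 = 0.5924.
Squared: 0.4473; 0.3509.
Sum = 0.798166; P₂ = 0.798166 / 9 = 0.089.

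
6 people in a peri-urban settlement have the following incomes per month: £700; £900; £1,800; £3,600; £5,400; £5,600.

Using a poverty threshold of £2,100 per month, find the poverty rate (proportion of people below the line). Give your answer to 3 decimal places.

3 of the 6 people have income below £2,100.
H = 3/6 = 0.500.

0.500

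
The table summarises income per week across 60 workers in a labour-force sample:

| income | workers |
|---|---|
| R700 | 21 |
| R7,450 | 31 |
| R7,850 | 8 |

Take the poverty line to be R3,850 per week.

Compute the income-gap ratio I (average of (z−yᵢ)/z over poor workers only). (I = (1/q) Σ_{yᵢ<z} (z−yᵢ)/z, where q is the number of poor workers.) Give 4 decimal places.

0.8182

Below z: 21×R700 (q = 21 of N = 60).
Shortfall ratios (z−y)/z: 0.8182 (×21); sum = 17.181818.
The income-gap ratio divides by q (the poor only): 17.181818 / 21 = 0.8182.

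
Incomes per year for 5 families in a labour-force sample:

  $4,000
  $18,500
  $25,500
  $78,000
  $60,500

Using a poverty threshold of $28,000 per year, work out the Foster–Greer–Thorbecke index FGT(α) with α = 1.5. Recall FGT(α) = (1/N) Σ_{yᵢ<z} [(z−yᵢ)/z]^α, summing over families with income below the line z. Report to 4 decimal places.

Poor units: $4,000, $18,500, $25,500 (q = 3 of N = 5).
Normalized shortfalls: (28000−4000)/28000 = 0.8571; (28000−18500)/28000 = 0.3393; (28000−25500)/28000 = 0.0893.
Raised to α = 1.5: 0.79356; 0.19763; 0.02668.
Sum = 1.017867; FGT(1.5) = 1.017867 / 5 = 0.2036.

0.2036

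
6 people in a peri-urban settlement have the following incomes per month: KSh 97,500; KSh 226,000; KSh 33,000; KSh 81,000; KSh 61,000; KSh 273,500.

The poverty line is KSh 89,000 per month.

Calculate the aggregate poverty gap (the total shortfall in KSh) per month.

KSh 92,000

Poor units: KSh 33,000, KSh 61,000, KSh 81,000 (q = 3 of N = 6).
Individual gaps: 89000−33000 = 56000; 89000−61000 = 28000; 89000−81000 = 8000.
Aggregate gap = KSh 92,000.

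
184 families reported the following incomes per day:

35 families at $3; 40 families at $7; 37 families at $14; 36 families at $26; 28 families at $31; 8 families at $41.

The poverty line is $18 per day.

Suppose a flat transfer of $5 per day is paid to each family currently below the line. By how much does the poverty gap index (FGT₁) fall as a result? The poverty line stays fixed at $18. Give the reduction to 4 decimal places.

0.1579

Before: below the line — 35×$3, 40×$7, 37×$14; poverty gap index (FGT₁) = 0.336051.
After the $5 transfer: below the line — 35×$8, 40×$12; poverty gap index (FGT₁) = 0.178140.
Reduction = 0.336051 − 0.178140 = 0.1579.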